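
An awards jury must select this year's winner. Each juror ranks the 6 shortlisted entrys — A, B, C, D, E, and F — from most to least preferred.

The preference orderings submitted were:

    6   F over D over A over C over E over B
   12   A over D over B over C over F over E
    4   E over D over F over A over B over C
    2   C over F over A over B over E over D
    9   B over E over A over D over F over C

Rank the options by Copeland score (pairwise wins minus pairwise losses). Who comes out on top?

A

Pairwise results:
  A vs B: A wins 24–9.
  A vs C: A wins 31–2.
  A vs D: A wins 23–10.
  A vs E: A wins 20–13.
  A vs F: A wins 21–12.
  B vs C: B wins 25–8.
  B vs D: D wins 22–11.
  B vs E: B wins 23–10.
  B vs F: B wins 21–12.
  C vs D: D wins 31–2.
  C vs E: C wins 20–13.
  C vs F: F wins 19–14.
  D vs E: D wins 18–15.
  D vs F: D wins 25–8.
  E vs F: F wins 20–13.
Copeland scores (wins − losses):
  A: 5 − 0 = 5
  B: 3 − 2 = 1
  C: 1 − 4 = -3
  D: 4 − 1 = 3
  E: 0 − 5 = -5
  F: 2 − 3 = -1
A has the best Copeland score.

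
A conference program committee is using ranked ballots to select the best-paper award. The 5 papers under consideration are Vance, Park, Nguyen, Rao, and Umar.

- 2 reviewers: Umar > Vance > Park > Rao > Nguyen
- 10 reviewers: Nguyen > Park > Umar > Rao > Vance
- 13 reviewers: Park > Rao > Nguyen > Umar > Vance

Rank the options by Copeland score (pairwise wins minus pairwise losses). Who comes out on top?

Pairwise results:
  Vance vs Park: Park wins 23–2.
  Vance vs Nguyen: Nguyen wins 23–2.
  Vance vs Rao: Rao wins 23–2.
  Vance vs Umar: Umar wins 25–0.
  Park vs Nguyen: Park wins 15–10.
  Park vs Rao: Park wins 25–0.
  Park vs Umar: Park wins 23–2.
  Nguyen vs Rao: Rao wins 15–10.
  Nguyen vs Umar: Nguyen wins 23–2.
  Rao vs Umar: Rao wins 13–12.
Copeland scores (wins − losses):
  Vance: 0 − 4 = -4
  Park: 4 − 0 = 4
  Nguyen: 2 − 2 = 0
  Rao: 3 − 1 = 2
  Umar: 1 − 3 = -2
Park has the best Copeland score.

Park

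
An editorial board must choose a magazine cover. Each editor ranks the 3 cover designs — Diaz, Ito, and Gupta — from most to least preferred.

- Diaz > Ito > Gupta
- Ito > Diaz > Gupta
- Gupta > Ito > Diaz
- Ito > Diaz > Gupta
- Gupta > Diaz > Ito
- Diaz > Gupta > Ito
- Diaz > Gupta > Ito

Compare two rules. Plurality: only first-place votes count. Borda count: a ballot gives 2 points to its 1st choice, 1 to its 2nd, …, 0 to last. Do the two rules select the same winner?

Yes

Plurality first-place counts: Diaz 3, Ito 2, Gupta 2 → Diaz.
Borda totals: Diaz 9, Ito 6, Gupta 6 → Diaz.
The two rules agree on Diaz.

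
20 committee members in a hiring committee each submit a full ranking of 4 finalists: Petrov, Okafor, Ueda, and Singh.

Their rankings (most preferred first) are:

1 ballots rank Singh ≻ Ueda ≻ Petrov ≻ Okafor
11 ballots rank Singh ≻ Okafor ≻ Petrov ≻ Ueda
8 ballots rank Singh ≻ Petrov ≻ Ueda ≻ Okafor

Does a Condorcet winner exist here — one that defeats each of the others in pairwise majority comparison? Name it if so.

Head-to-head results (20 voters total):
Petrov vs Okafor: Okafor wins 11–9.
Petrov vs Ueda: Petrov wins 19–1.
Petrov vs Singh: Singh wins 20–0.
Okafor vs Ueda: Okafor wins 11–9.
Okafor vs Singh: Singh wins 20–0.
Ueda vs Singh: Singh wins 20–0.
Singh beats each rival — Petrov (20–0), Okafor (20–0), Ueda (20–0) — so Singh is the Condorcet winner.

Singh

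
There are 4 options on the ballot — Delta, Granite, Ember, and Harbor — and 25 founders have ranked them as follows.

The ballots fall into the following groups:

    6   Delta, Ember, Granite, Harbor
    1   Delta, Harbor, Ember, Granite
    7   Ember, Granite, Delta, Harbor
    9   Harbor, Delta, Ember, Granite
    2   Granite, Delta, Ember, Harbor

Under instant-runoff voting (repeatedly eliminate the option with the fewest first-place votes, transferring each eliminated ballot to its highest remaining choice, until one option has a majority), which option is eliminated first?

Granite

Round 1: Harbor 9, Delta 7, Ember 7, Granite 2. Granite has the fewest and is eliminated.
Round 2: Delta 9, Harbor 9, Ember 7. Ember has the fewest and is eliminated.
Round 3: Delta 16, Harbor 9. Delta has a majority.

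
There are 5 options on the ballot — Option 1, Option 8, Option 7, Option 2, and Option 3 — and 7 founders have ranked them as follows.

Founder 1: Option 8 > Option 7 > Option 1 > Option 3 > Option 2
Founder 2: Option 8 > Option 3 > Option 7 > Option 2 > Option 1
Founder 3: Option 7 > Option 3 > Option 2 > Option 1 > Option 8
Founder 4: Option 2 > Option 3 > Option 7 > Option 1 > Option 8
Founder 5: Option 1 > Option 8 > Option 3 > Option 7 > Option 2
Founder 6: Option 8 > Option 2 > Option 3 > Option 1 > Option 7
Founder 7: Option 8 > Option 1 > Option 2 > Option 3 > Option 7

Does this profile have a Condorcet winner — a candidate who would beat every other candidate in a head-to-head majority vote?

Head-to-head results (7 voters total):
Option 1 vs Option 8: Option 8 wins 4–3.
Option 1 vs Option 7: Option 7 wins 4–3.
Option 1 vs Option 2: Option 2 wins 4–3.
Option 1 vs Option 3: Option 3 wins 4–3.
Option 8 vs Option 7: Option 8 wins 5–2.
Option 8 vs Option 2: Option 8 wins 5–2.
Option 8 vs Option 3: Option 8 wins 5–2.
Option 7 vs Option 2: Option 7 wins 4–3.
Option 7 vs Option 3: Option 3 wins 5–2.
Option 2 vs Option 3: Option 3 wins 4–3.
Option 8 beats each rival — Option 1 (4–3), Option 7 (5–2), Option 2 (5–2), Option 3 (5–2) — so Option 8 is the Condorcet winner.

Yes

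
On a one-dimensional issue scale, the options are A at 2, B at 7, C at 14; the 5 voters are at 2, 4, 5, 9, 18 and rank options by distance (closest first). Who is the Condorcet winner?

With single-peaked preferences on a line, the Condorcet winner is the candidate closest to the median voter.
The median voter (position 5) is closest to B at 7.
Check: B vs C — voters closer to B: 4 of 5.

B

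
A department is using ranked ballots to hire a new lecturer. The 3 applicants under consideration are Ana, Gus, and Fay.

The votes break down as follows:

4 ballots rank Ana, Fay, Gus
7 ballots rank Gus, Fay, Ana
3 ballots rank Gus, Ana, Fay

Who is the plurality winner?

Gus

First-place vote totals:
  Ana: 4
  Gus: 10
  Fay: 0
Gus has the most first-place votes.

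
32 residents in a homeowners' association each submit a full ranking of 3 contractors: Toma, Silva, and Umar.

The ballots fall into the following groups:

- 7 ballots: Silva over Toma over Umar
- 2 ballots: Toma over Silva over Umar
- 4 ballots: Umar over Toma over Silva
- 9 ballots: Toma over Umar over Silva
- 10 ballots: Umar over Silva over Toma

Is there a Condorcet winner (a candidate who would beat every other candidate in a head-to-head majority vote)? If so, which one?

No Condorcet winner

Head-to-head results (32 voters total):
Toma vs Silva: Silva wins 17–15.
Toma vs Umar: Toma wins 18–14.
Silva vs Umar: Umar wins 23–9.
No candidate beats all others: Toma beats Umar beats Silva beats Toma, a majority cycle.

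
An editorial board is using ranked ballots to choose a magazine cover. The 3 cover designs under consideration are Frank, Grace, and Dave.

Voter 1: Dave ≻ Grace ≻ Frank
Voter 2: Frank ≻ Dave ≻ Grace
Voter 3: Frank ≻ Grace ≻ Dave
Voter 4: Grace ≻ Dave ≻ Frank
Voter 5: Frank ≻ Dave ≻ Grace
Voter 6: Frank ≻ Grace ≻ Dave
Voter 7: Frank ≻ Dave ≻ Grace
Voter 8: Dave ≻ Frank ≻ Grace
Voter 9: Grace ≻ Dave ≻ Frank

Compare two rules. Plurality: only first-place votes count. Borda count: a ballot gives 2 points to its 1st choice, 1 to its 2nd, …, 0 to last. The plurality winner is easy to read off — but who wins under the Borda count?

Frank

Plurality first-place counts: Frank 5, Grace 2, Dave 2 → Frank.
Borda totals: Frank 11, Grace 7, Dave 9 → Frank.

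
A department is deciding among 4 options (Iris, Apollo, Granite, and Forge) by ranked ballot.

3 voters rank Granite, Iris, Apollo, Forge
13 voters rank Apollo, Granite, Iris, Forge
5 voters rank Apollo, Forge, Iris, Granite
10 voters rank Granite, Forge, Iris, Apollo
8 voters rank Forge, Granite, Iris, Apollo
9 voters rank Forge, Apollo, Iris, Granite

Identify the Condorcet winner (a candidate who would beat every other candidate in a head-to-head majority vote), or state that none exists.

Head-to-head results (48 voters total):
Iris vs Apollo: Apollo wins 27–21.
Iris vs Granite: Granite wins 34–14.
Iris vs Forge: Forge wins 32–16.
Apollo vs Granite: Apollo wins 27–21.
Apollo vs Forge: Forge wins 27–21.
Granite vs Forge: Granite wins 26–22.
No candidate beats all others: Apollo beats Granite beats Forge beats Apollo, a majority cycle.

None — there is no Condorcet winner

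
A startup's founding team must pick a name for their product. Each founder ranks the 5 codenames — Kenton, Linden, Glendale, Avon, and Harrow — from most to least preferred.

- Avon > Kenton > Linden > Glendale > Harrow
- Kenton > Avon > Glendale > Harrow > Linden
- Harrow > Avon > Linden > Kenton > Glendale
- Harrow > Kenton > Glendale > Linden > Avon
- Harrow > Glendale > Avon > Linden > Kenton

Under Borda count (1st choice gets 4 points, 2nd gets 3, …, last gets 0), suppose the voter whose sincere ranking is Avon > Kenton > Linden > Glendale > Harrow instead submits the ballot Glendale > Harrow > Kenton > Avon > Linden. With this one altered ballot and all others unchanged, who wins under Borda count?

Borda totals with the altered ballot: Kenton 10, Linden 4, Glendale 11, Avon 9, Harrow 16.
The winner is unchanged: still Harrow.

Harrow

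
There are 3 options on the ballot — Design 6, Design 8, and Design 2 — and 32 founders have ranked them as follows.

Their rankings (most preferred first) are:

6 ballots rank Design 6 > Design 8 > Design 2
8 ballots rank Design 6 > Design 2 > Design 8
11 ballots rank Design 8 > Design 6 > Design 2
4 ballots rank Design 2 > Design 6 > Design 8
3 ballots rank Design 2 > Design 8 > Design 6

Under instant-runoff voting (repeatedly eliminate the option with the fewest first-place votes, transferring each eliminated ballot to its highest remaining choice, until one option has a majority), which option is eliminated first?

Design 2

Round 1: Design 6 14, Design 8 11, Design 2 7. Design 2 has the fewest and is eliminated.
Round 2: Design 6 18, Design 8 14. Design 6 has a majority.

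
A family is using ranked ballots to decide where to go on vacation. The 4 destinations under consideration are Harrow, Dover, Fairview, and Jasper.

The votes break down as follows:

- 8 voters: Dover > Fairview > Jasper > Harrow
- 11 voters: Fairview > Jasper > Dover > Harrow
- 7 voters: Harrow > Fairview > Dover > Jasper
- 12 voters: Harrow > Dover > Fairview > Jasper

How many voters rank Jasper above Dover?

11

Ballots ranking Jasper above Dover: 11.
Ballots ranking Dover above Jasper: 8+7+12 = 27.
So 11 of 38 voters prefer Jasper to Dover.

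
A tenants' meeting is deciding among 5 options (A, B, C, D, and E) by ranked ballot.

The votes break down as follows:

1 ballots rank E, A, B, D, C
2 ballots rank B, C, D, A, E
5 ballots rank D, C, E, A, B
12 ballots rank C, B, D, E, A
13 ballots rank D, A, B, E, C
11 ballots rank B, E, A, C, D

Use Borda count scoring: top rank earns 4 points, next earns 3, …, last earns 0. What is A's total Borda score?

71

Borda scores:
  A: 3 + 2·1 + 5·1 + 12·0 + 13·3 + 11·2 = 71
  B: 2 + 2·4 + 5·0 + 12·3 + 13·2 + 11·4 = 116
  C: 0 + 2·3 + 5·3 + 12·4 + 13·0 + 11·1 = 80
  D: 1 + 2·2 + 5·4 + 12·2 + 13·4 + 11·0 = 101
  E: 4 + 2·0 + 5·2 + 12·1 + 13·1 + 11·3 = 72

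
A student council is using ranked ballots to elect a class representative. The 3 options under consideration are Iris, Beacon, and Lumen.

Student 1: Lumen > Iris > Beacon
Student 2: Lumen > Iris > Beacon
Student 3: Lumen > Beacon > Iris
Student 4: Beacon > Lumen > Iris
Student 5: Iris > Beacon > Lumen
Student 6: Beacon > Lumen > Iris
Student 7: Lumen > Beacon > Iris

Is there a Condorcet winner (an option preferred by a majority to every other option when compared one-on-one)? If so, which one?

Head-to-head results (7 voters total):
Iris vs Beacon: Beacon wins 4–3.
Iris vs Lumen: Lumen wins 6–1.
Beacon vs Lumen: Lumen wins 4–3.
Lumen beats each rival — Iris (6–1), Beacon (4–3) — so Lumen is the Condorcet winner.

Lumen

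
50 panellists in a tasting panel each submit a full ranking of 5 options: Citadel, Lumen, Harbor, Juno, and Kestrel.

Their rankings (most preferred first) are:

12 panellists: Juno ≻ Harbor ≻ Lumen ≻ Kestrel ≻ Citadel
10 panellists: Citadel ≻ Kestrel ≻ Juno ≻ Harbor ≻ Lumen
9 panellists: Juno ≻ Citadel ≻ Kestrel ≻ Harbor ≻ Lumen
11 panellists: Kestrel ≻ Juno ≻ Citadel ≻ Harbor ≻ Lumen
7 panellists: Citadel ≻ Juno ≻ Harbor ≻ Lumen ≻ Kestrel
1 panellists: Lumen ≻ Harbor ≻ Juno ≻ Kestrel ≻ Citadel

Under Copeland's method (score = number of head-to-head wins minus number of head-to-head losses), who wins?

Pairwise results:
  Citadel vs Lumen: Citadel wins 37–13.
  Citadel vs Harbor: Citadel wins 37–13.
  Citadel vs Juno: Juno wins 33–17.
  Citadel vs Kestrel: Citadel wins 26–24.
  Lumen vs Harbor: Harbor wins 49–1.
  Lumen vs Juno: Juno wins 49–1.
  Lumen vs Kestrel: Kestrel wins 30–20.
  Harbor vs Juno: Juno wins 49–1.
  Harbor vs Kestrel: Kestrel wins 30–20.
  Juno vs Kestrel: Juno wins 29–21.
Copeland scores (wins − losses):
  Citadel: 3 − 1 = 2
  Lumen: 0 − 4 = -4
  Harbor: 1 − 3 = -2
  Juno: 4 − 0 = 4
  Kestrel: 2 − 2 = 0
Juno has the best Copeland score.

Juno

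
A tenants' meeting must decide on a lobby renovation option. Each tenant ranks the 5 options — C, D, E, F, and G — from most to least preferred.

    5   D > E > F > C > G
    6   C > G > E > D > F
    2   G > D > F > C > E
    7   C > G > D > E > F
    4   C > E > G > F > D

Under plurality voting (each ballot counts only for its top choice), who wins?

C

First-place vote totals:
  C: 17
  D: 5
  E: 0
  F: 0
  G: 2
C has the most first-place votes.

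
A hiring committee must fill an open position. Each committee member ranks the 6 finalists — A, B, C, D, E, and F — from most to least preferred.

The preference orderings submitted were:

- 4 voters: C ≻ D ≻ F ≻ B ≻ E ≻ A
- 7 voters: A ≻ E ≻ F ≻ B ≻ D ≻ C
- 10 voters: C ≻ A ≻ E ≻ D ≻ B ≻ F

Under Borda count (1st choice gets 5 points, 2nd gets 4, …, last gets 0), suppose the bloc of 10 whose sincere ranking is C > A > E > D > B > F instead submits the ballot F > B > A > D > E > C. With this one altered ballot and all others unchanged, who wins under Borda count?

Borda totals with the altered ballot: A 65, B 62, C 20, D 43, E 42, F 83.
The switch changes the winner from A to F.

F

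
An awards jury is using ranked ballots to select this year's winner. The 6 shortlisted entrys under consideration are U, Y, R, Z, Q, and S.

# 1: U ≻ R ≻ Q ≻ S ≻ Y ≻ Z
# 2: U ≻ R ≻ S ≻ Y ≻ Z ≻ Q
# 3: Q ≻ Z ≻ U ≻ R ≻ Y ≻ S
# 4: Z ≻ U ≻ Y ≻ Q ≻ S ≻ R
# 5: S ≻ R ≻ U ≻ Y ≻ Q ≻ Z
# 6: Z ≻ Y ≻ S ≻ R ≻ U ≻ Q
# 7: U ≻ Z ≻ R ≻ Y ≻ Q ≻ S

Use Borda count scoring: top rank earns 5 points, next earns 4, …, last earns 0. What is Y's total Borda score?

15

Borda scores:
  U: 5 + 5 + 3 + 4 + 3 + 1 + 5 = 26
  Y: 1 + 2 + 1 + 3 + 2 + 4 + 2 = 15
  R: 4 + 4 + 2 + 0 + 4 + 2 + 3 = 19
  Z: 0 + 1 + 4 + 5 + 0 + 5 + 4 = 19
  Q: 3 + 0 + 5 + 2 + 1 + 0 + 1 = 12
  S: 2 + 3 + 0 + 1 + 5 + 3 + 0 = 14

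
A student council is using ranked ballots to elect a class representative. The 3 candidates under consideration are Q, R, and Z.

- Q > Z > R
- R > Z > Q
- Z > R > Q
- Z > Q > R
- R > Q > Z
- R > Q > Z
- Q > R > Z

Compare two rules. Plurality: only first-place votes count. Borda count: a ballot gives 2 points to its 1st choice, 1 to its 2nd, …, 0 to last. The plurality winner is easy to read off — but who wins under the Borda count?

Plurality first-place counts: Q 2, R 3, Z 2 → R.
Borda totals: Q 7, R 8, Z 6 → R.

R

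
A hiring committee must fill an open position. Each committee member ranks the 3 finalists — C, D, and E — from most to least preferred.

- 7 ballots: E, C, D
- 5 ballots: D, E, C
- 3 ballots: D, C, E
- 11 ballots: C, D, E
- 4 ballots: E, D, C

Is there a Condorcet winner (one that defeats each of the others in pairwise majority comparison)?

No

Head-to-head results (30 voters total):
C vs D: C wins 18–12.
C vs E: E wins 16–14.
D vs E: D wins 19–11.
No candidate beats all others: C beats D beats E beats C, a majority cycle.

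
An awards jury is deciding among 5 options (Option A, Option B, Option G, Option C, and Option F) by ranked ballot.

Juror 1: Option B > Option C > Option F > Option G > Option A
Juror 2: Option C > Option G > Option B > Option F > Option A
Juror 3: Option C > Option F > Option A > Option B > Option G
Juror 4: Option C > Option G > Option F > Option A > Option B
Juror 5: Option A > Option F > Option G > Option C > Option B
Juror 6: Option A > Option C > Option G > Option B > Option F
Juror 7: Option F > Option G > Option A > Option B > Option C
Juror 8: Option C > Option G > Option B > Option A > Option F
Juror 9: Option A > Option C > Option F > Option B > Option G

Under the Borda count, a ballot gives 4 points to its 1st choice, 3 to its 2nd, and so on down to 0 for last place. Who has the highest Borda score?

Option C

Borda scores:
  Option A: 0 + 0 + 2 + 1 + 4 + 4 + 2 + 1 + 4 = 18
  Option B: 4 + 2 + 1 + 0 + 0 + 1 + 1 + 2 + 1 = 12
  Option G: 1 + 3 + 0 + 3 + 2 + 2 + 3 + 3 + 0 = 17
  Option C: 3 + 4 + 4 + 4 + 1 + 3 + 0 + 4 + 3 = 26
  Option F: 2 + 1 + 3 + 2 + 3 + 0 + 4 + 0 + 2 = 17
Option C has the highest total.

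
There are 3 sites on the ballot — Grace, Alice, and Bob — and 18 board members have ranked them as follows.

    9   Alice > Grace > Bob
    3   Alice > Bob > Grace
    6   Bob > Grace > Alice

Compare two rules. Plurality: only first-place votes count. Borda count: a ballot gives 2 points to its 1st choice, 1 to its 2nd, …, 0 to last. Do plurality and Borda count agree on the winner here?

Plurality first-place counts: Grace 0, Alice 12, Bob 6 → Alice.
Borda totals: Grace 15, Alice 24, Bob 15 → Alice.
The two rules agree on Alice.

Yes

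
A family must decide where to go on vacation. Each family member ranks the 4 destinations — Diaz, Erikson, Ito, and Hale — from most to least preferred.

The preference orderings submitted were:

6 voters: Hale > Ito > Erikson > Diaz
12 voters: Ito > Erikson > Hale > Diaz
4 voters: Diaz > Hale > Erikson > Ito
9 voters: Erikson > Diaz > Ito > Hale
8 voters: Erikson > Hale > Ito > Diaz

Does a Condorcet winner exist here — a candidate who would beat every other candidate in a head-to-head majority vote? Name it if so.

Erikson

Head-to-head results (39 voters total):
Diaz vs Erikson: Erikson wins 35–4.
Diaz vs Ito: Ito wins 26–13.
Diaz vs Hale: Hale wins 26–13.
Erikson vs Ito: Erikson wins 21–18.
Erikson vs Hale: Erikson wins 29–10.
Ito vs Hale: Ito wins 21–18.
Erikson beats each rival — Diaz (35–4), Ito (21–18), Hale (29–10) — so Erikson is the Condorcet winner.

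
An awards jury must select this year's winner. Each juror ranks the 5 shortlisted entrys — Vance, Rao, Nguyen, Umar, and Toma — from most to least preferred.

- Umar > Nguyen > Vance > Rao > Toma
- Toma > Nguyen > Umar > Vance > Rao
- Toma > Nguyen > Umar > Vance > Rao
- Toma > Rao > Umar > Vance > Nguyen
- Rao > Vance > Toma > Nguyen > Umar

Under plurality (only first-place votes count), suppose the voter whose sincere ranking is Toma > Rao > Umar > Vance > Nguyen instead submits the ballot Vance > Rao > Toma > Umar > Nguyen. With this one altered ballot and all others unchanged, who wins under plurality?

Toma

First-place totals with the altered ballot: Vance 1, Rao 1, Nguyen 0, Umar 1, Toma 2.
The winner is unchanged: still Toma.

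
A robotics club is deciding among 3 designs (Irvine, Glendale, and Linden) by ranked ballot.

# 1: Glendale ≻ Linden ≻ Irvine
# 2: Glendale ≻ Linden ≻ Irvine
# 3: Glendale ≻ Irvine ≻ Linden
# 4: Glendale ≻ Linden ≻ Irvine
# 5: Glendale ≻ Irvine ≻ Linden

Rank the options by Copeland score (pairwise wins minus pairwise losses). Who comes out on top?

Pairwise results:
  Irvine vs Glendale: Glendale wins 5–0.
  Irvine vs Linden: Linden wins 3–2.
  Glendale vs Linden: Glendale wins 5–0.
Copeland scores (wins − losses):
  Irvine: 0 − 2 = -2
  Glendale: 2 − 0 = 2
  Linden: 1 − 1 = 0
Glendale has the best Copeland score.

Glendale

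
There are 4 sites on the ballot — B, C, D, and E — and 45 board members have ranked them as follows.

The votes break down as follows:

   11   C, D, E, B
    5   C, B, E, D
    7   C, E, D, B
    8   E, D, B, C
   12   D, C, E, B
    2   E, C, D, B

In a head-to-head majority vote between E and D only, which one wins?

D

Ballots ranking E above D: 5+7+8+2 = 22.
Ballots ranking D above E: 11+12 = 23.
D wins the head-to-head, 23–22.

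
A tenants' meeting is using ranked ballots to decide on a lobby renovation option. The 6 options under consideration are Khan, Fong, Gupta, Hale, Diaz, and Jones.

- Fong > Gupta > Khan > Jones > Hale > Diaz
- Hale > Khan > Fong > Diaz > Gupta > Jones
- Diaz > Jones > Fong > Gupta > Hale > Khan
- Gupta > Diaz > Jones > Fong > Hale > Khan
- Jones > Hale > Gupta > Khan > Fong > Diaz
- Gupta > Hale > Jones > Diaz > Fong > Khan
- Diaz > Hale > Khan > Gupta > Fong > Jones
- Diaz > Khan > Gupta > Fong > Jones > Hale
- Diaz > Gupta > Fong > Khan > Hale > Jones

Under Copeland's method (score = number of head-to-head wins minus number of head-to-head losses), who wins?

Diaz

Pairwise results:
  Khan vs Fong: Fong wins 5–4.
  Khan vs Gupta: Gupta wins 6–3.
  Khan vs Hale: Hale wins 6–3.
  Khan vs Diaz: Diaz wins 6–3.
  Khan vs Jones: Khan wins 5–4.
  Fong vs Gupta: Gupta wins 6–3.
  Fong vs Hale: Fong wins 5–4.
  Fong vs Diaz: Diaz wins 6–3.
  Fong vs Jones: Fong wins 5–4.
  Gupta vs Hale: Gupta wins 6–3.
  Gupta vs Diaz: Diaz wins 5–4.
  Gupta vs Jones: Gupta wins 7–2.
  Hale vs Diaz: Diaz wins 5–4.
  Hale vs Jones: Jones wins 5–4.
  Diaz vs Jones: Diaz wins 6–3.
Copeland scores (wins − losses):
  Khan: 1 − 4 = -3
  Fong: 3 − 2 = 1
  Gupta: 4 − 1 = 3
  Hale: 1 − 4 = -3
  Diaz: 5 − 0 = 5
  Jones: 1 − 4 = -3
Diaz has the best Copeland score.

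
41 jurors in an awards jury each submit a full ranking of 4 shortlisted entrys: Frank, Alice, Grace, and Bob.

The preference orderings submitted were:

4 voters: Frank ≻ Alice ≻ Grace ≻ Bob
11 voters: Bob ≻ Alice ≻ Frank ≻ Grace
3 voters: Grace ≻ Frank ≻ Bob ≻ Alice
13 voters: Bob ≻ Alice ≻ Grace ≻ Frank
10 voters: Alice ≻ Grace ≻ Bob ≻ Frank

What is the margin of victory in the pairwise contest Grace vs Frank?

Ballots ranking Grace above Frank: 3+13+10 = 26.
Ballots ranking Frank above Grace: 4+11 = 15.
Grace wins 26–15, a margin of 11.

11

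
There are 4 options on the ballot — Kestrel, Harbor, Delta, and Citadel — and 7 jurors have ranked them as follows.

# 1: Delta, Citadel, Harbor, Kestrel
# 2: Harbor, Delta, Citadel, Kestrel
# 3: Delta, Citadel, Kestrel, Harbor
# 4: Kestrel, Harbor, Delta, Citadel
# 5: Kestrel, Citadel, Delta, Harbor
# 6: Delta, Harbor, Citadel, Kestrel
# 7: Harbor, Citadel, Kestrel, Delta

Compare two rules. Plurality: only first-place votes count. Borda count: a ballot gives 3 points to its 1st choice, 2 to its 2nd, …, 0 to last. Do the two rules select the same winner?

Yes

Plurality first-place counts: Kestrel 2, Harbor 2, Delta 3, Citadel 0 → Delta.
Borda totals: Kestrel 8, Harbor 11, Delta 13, Citadel 10 → Delta.
The two rules agree on Delta.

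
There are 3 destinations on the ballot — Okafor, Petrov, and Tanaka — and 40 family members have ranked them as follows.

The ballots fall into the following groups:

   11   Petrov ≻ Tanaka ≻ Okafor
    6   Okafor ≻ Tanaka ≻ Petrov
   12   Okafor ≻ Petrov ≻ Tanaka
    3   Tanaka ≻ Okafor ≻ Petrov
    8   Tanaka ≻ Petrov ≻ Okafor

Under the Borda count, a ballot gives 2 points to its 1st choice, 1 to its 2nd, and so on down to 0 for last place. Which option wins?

Petrov

Borda scores:
  Okafor: 11·0 + 6·2 + 12·2 + 3·1 + 8·0 = 39
  Petrov: 11·2 + 6·0 + 12·1 + 3·0 + 8·1 = 42
  Tanaka: 11·1 + 6·1 + 12·0 + 3·2 + 8·2 = 39
Petrov has the highest total.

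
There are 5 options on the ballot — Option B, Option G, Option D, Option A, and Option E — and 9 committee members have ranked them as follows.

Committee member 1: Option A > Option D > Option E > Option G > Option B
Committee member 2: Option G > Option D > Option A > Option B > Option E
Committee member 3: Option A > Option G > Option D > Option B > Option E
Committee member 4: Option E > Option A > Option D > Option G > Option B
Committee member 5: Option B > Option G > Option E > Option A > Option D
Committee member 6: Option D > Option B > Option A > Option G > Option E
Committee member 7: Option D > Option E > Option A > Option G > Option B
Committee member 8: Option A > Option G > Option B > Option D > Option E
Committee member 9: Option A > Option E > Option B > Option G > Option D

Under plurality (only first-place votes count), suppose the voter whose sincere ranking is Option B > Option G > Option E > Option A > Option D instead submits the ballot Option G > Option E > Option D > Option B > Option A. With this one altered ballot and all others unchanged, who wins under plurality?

Option A

First-place totals with the altered ballot: Option B 0, Option G 2, Option D 2, Option A 4, Option E 1.
The winner is unchanged: still Option A.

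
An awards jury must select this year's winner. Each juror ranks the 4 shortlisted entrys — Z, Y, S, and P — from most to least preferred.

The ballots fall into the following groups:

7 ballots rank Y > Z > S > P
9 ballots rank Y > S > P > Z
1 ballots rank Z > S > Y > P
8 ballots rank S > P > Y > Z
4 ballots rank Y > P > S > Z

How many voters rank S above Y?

9

Ballots ranking S above Y: 1+8 = 9.
Ballots ranking Y above S: 7+9+4 = 20.
So 9 of 29 voters prefer S to Y.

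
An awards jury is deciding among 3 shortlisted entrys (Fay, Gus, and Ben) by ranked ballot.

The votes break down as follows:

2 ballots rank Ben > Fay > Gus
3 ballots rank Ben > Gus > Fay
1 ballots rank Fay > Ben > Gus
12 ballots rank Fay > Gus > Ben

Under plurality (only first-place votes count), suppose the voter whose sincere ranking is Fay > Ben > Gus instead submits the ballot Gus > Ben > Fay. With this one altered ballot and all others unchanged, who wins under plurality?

First-place totals with the altered ballot: Fay 12, Gus 1, Ben 5.
The winner is unchanged: still Fay.

Fay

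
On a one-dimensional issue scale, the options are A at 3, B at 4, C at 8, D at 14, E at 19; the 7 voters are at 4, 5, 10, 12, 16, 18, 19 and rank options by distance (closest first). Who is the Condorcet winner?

With single-peaked preferences on a line, the Condorcet winner is the candidate closest to the median voter.
The median voter (position 12) is closest to D at 14.
Check: D vs E — voters closer to D: 5 of 7.

D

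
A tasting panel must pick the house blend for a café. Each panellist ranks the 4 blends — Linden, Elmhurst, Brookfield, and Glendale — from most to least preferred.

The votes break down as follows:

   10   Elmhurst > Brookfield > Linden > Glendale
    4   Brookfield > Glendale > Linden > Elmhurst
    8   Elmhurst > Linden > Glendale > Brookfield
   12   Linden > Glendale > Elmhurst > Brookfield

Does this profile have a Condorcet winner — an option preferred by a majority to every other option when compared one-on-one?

Yes

Head-to-head results (34 voters total):
Linden vs Elmhurst: Elmhurst wins 18–16.
Linden vs Brookfield: Linden wins 20–14.
Linden vs Glendale: Linden wins 30–4.
Elmhurst vs Brookfield: Elmhurst wins 30–4.
Elmhurst vs Glendale: Elmhurst wins 18–16.
Brookfield vs Glendale: Glendale wins 20–14.
Elmhurst beats each rival — Linden (18–16), Brookfield (30–4), Glendale (18–16) — so Elmhurst is the Condorcet winner.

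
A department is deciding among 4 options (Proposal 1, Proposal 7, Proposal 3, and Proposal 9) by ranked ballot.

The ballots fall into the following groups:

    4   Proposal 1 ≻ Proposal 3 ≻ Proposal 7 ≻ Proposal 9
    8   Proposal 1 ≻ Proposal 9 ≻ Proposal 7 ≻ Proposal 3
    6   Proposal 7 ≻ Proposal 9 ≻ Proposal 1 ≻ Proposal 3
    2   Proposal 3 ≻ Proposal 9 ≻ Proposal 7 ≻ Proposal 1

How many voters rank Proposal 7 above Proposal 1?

Ballots ranking Proposal 7 above Proposal 1: 6+2 = 8.
Ballots ranking Proposal 1 above Proposal 7: 4+8 = 12.
So 8 of 20 voters prefer Proposal 7 to Proposal 1.

8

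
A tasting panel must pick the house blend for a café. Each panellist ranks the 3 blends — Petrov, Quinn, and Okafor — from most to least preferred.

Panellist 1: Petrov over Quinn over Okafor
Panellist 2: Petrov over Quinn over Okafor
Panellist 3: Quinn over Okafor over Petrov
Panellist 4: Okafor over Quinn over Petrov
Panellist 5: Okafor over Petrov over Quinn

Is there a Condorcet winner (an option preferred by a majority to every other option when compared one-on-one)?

Head-to-head results (5 voters total):
Petrov vs Quinn: Petrov wins 3–2.
Petrov vs Okafor: Okafor wins 3–2.
Quinn vs Okafor: Quinn wins 3–2.
No candidate beats all others: Petrov beats Quinn beats Okafor beats Petrov, a majority cycle.

No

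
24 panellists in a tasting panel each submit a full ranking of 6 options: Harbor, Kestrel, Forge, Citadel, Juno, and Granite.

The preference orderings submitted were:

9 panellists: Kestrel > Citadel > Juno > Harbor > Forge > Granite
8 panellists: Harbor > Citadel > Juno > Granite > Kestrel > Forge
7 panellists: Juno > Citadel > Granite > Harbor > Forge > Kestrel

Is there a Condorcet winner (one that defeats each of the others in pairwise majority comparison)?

Head-to-head results (24 voters total):
Harbor vs Kestrel: Harbor wins 15–9.
Harbor vs Forge: Harbor wins 24–0.
Harbor vs Citadel: Citadel wins 16–8.
Harbor vs Juno: Juno wins 16–8.
Harbor vs Granite: Harbor wins 17–7.
Kestrel vs Forge: Kestrel wins 17–7.
Kestrel vs Citadel: Citadel wins 15–9.
Kestrel vs Juno: Juno wins 15–9.
Kestrel vs Granite: Granite wins 15–9.
Forge vs Citadel: Citadel wins 24–0.
Forge vs Juno: Juno wins 24–0.
Forge vs Granite: Granite wins 15–9.
Citadel vs Juno: Citadel wins 17–7.
Citadel vs Granite: Citadel wins 24–0.
Juno vs Granite: Juno wins 24–0.
Citadel beats each rival — Harbor (16–8), Kestrel (15–9), Forge (24–0), Juno (17–7), Granite (24–0) — so Citadel is the Condorcet winner.

Yes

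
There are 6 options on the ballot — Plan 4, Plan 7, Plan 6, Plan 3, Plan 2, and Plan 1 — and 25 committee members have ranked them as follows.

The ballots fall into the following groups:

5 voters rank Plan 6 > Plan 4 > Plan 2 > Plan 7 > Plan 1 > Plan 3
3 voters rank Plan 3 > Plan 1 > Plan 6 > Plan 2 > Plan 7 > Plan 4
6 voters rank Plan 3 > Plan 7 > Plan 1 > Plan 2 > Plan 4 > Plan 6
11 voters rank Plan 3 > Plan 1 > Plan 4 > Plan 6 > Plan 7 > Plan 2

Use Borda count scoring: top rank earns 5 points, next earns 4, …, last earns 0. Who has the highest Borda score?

Borda scores:
  Plan 4: 5·4 + 3·0 + 6·1 + 11·3 = 59
  Plan 7: 5·2 + 3·1 + 6·4 + 11·1 = 48
  Plan 6: 5·5 + 3·3 + 6·0 + 11·2 = 56
  Plan 3: 5·0 + 3·5 + 6·5 + 11·5 = 100
  Plan 2: 5·3 + 3·2 + 6·2 + 11·0 = 33
  Plan 1: 5·1 + 3·4 + 6·3 + 11·4 = 79
Plan 3 has the highest total.

Plan 3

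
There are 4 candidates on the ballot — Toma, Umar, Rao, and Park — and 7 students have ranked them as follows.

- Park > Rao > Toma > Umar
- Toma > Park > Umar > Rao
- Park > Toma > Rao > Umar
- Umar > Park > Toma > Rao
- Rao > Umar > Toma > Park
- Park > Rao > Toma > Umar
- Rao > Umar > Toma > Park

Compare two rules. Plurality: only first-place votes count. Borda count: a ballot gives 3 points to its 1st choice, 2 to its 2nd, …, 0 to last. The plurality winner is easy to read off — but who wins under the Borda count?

Plurality first-place counts: Toma 1, Umar 1, Rao 2, Park 3 → Park.
Borda totals: Toma 10, Umar 8, Rao 11, Park 13 → Park.

Park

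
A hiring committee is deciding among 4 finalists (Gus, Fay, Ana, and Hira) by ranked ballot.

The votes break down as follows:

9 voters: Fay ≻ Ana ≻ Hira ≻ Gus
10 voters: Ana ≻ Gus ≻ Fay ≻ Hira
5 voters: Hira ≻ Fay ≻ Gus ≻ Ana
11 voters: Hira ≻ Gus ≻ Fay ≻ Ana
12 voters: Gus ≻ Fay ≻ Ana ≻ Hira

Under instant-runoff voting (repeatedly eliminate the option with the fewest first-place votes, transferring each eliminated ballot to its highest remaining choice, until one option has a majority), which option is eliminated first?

Round 1: Hira 16, Gus 12, Ana 10, Fay 9. Fay has the fewest and is eliminated.
Round 2: Ana 19, Hira 16, Gus 12. Gus has the fewest and is eliminated.
Round 3: Ana 31, Hira 16. Ana has a majority.

Fay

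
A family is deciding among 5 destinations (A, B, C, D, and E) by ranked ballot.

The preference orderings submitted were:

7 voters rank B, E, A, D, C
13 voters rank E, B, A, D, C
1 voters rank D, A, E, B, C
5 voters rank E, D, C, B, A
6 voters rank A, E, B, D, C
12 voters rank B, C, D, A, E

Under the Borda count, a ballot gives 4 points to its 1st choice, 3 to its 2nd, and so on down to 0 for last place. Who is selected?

B

Borda scores:
  A: 7·2 + 13·2 + 3 + 5·0 + 6·4 + 12·1 = 79
  B: 7·4 + 13·3 + 1 + 5·1 + 6·2 + 12·4 = 133
  C: 7·0 + 13·0 + 0 + 5·2 + 6·0 + 12·3 = 46
  D: 7·1 + 13·1 + 4 + 5·3 + 6·1 + 12·2 = 69
  E: 7·3 + 13·4 + 2 + 5·4 + 6·3 + 12·0 = 113
B has the highest total.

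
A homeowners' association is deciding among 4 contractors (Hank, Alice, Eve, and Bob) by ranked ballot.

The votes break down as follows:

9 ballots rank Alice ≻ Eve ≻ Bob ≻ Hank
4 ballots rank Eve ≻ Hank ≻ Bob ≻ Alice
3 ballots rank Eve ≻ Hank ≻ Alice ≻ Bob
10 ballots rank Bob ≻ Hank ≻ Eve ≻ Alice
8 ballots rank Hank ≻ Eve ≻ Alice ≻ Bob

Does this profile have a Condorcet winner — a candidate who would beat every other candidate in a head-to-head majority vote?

Head-to-head results (34 voters total):
Hank vs Alice: Hank wins 25–9.
Hank vs Eve: Hank wins 18–16.
Hank vs Bob: Bob wins 19–15.
Alice vs Eve: Eve wins 25–9.
Alice vs Bob: Alice wins 20–14.
Eve vs Bob: Eve wins 24–10.
No candidate beats all others: Hank beats Alice beats Bob beats Hank, a majority cycle.

No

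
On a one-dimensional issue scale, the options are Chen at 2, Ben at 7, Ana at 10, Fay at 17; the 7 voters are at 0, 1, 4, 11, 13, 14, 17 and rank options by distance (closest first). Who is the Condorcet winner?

With single-peaked preferences on a line, the Condorcet winner is the candidate closest to the median voter.
The median voter (position 11) is closest to Ana at 10.
Check: Ana vs Fay — voters closer to Ana: 5 of 7.

Ana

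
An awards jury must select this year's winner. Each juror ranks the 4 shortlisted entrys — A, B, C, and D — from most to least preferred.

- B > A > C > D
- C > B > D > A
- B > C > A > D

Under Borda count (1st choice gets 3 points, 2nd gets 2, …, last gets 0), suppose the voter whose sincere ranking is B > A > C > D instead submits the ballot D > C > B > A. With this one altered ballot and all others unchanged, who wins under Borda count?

Borda totals with the altered ballot: A 1, B 6, C 7, D 4.
The switch changes the winner from B to C.

C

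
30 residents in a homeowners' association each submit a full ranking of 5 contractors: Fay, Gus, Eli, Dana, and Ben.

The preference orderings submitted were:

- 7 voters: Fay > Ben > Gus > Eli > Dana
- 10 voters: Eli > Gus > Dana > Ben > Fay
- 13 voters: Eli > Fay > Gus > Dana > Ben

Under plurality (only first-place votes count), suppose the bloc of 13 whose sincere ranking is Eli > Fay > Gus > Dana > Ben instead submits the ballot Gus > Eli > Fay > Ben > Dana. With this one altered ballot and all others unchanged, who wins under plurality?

First-place totals with the altered ballot: Fay 7, Gus 13, Eli 10, Dana 0, Ben 0.
The switch changes the winner from Eli to Gus.

Gus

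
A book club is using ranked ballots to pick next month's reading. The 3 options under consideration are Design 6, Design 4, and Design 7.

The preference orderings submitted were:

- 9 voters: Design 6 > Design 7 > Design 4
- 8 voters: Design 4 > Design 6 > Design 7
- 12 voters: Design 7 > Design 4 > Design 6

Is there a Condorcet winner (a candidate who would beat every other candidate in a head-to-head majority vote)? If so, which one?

No Condorcet winner

Head-to-head results (29 voters total):
Design 6 vs Design 4: Design 4 wins 20–9.
Design 6 vs Design 7: Design 6 wins 17–12.
Design 4 vs Design 7: Design 7 wins 21–8.
No candidate beats all others: Design 6 beats Design 7 beats Design 4 beats Design 6, a majority cycle.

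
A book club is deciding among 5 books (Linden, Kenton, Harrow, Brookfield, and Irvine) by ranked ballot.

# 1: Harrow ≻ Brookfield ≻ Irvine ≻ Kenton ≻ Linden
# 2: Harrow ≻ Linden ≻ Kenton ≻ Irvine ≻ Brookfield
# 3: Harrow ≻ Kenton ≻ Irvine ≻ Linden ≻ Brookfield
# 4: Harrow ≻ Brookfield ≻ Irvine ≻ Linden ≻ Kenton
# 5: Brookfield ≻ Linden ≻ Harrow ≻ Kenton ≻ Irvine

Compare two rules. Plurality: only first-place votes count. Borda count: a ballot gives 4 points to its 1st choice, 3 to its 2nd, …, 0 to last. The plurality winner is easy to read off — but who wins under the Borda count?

Harrow

Plurality first-place counts: Linden 0, Kenton 0, Harrow 4, Brookfield 1, Irvine 0 → Harrow.
Borda totals: Linden 8, Kenton 7, Harrow 18, Brookfield 10, Irvine 7 → Harrow.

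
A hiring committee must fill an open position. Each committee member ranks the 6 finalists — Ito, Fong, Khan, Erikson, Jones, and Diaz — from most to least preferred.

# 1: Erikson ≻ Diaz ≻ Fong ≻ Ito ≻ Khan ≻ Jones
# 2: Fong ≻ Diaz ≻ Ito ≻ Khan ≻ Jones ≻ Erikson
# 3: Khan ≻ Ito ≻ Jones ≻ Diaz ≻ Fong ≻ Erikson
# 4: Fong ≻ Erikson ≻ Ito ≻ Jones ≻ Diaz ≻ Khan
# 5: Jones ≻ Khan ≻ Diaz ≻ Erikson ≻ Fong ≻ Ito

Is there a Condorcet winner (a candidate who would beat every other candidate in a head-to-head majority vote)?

No

Head-to-head results (5 voters total):
Ito vs Fong: Fong wins 4–1.
Ito vs Khan: Ito wins 3–2.
Ito vs Erikson: Erikson wins 3–2.
Ito vs Jones: Ito wins 4–1.
Ito vs Diaz: Diaz wins 3–2.
Fong vs Khan: Fong wins 3–2.
Fong vs Erikson: Fong wins 3–2.
Fong vs Jones: Fong wins 3–2.
Fong vs Diaz: Diaz wins 3–2.
Khan vs Erikson: Khan wins 3–2.
Khan vs Jones: Khan wins 3–2.
Khan vs Diaz: Diaz wins 3–2.
Erikson vs Jones: Jones wins 3–2.
Erikson vs Diaz: Diaz wins 3–2.
Jones vs Diaz: Jones wins 3–2.
No candidate beats all others: Ito beats Khan beats Erikson beats Ito, a majority cycle.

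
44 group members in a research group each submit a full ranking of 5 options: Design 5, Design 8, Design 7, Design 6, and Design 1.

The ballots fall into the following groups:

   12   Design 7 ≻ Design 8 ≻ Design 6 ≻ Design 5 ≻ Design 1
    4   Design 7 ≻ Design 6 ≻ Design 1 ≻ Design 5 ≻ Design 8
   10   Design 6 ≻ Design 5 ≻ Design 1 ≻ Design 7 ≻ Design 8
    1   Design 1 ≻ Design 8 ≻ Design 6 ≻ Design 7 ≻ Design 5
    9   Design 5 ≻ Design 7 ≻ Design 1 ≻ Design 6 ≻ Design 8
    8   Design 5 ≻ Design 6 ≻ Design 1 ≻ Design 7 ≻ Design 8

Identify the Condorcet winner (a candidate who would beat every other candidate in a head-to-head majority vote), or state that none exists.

There is no Condorcet winner

Head-to-head results (44 voters total):
Design 5 vs Design 8: Design 5 wins 31–13.
Design 5 vs Design 7: Design 5 wins 27–17.
Design 5 vs Design 6: Design 6 wins 27–17.
Design 5 vs Design 1: Design 5 wins 39–5.
Design 8 vs Design 7: Design 7 wins 43–1.
Design 8 vs Design 6: Design 6 wins 31–13.
Design 8 vs Design 1: Design 1 wins 32–12.
Design 7 vs Design 6: Design 7 wins 25–19.
Design 7 vs Design 1: Design 7 wins 25–19.
Design 6 vs Design 1: Design 6 wins 34–10.
No candidate beats all others: Design 5 beats Design 7 beats Design 6 beats Design 5, a majority cycle.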